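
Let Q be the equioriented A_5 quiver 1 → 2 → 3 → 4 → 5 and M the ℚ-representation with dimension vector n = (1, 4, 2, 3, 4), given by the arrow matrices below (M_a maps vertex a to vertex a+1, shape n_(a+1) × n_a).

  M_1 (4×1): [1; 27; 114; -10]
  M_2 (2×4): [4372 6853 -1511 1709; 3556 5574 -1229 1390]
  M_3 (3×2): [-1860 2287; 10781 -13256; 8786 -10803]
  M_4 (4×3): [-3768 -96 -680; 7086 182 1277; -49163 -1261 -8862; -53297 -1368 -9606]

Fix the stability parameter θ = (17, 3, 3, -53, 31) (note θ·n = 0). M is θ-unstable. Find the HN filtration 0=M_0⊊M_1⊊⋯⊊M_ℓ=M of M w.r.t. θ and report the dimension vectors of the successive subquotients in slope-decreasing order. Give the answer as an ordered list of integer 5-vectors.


Interval decomposition of M: I[1,5], I[2,2]^2, I[2,5], I[4,5], I[5,5].
HN type (ℓ=5): μ^(1)=31; μ^(2)=3; μ^(3)=-15/2; μ^(4)=-47/3; μ^(5)=-53

((0, 0, 0, 0, 4); (0, 2, 0, 0, 0); (1, 1, 1, 1, 0); (0, 1, 1, 1, 0); (0, 0, 0, 1, 0))


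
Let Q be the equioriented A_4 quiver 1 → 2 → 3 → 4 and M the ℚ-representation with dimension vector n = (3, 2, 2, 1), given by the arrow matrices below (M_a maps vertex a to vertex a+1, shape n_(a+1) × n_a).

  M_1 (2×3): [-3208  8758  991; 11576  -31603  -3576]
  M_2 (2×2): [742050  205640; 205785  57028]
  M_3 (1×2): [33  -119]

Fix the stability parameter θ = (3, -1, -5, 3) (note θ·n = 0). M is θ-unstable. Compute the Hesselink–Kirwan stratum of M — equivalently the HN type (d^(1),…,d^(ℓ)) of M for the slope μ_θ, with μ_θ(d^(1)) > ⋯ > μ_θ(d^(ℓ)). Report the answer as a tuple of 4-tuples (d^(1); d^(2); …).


Interval decomposition of M: I[1,1], I[1,2], I[1,4], I[3,3].
HN type (ℓ=4): μ^(1)=3; μ^(2)=1; μ^(3)=-1; μ^(4)=-5

((1, 0, 0, 1); (1, 1, 0, 0); (1, 1, 1, 0); (0, 0, 1, 0))


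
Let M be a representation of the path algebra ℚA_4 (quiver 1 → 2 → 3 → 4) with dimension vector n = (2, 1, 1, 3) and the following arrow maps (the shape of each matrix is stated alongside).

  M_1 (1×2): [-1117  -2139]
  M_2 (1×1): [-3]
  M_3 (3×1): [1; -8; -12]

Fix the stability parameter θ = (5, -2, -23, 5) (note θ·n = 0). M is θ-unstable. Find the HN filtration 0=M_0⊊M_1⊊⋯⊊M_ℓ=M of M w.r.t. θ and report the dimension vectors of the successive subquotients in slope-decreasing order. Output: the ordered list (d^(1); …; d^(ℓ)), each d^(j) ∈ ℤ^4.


Interval decomposition of M: I[1,1], I[1,4], I[4,4]^2.
HN type (ℓ=2): μ^(1)=5; μ^(2)=-20/3

((1, 0, 0, 3); (1, 1, 1, 0))


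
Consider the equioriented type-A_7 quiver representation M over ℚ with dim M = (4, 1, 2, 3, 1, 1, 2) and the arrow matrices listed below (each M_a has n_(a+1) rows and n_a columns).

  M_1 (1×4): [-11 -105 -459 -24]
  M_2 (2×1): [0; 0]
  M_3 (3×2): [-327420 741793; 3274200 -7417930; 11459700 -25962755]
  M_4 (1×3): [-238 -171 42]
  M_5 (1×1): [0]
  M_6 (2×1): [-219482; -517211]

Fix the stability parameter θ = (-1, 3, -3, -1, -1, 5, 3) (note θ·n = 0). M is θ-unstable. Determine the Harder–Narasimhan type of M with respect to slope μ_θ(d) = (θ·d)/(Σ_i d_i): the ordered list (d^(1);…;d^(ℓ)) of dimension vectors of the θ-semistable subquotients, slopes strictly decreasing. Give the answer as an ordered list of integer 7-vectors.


Interval decomposition of M: I[1,1]^3, I[1,2], I[3,3], I[3,5], I[4,4]^2, I[6,7], I[7,7].
HN type (ℓ=4): μ^(1)=4; μ^(2)=3; μ^(3)=-1; μ^(4)=-3

((0, 0, 0, 0, 0, 1, 1); (0, 1, 0, 0, 0, 0, 1); (4, 0, 0, 3, 1, 0, 0); (0, 0, 2, 0, 0, 0, 0))


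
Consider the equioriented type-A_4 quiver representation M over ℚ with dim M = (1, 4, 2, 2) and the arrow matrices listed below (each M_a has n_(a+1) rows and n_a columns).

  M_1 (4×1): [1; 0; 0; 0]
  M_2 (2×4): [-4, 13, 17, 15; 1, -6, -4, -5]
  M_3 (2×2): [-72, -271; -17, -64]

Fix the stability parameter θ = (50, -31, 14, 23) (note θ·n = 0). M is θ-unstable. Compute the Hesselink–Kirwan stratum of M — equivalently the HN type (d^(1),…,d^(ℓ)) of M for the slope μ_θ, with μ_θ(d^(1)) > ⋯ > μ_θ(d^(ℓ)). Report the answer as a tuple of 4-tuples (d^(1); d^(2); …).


Barcode: M ≅ I[1,4], I[2,2]^2, I[2,4]. HN layers by μ_θ (4 steps, strictly decreasing):
  μ^(1)=23; μ^(2)=14; μ^(3)=19/2; μ^(4)=-31

((0, 0, 0, 2); (0, 0, 2, 0); (1, 1, 0, 0); (0, 3, 0, 0))


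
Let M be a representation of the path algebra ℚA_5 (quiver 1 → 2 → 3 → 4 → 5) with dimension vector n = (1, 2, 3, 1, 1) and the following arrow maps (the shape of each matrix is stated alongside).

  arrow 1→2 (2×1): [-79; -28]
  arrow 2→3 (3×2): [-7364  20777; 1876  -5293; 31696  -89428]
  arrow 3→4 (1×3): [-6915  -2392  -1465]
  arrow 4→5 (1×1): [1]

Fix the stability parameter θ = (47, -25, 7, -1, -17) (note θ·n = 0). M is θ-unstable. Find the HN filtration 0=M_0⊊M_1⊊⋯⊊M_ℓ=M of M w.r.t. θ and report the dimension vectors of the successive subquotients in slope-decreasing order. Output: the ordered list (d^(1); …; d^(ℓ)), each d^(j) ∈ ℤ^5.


Via rank(M_{q-1}∘⋯∘M_p): M ≅ I[1,2], I[2,5], I[3,3]^2.
μ_θ-semistable layers: μ^(1)=11; μ^(2)=7; μ^(3)=-11/3; μ^(4)=-25

((1, 1, 0, 0, 0); (0, 0, 2, 0, 0); (0, 0, 1, 1, 1); (0, 1, 0, 0, 0))


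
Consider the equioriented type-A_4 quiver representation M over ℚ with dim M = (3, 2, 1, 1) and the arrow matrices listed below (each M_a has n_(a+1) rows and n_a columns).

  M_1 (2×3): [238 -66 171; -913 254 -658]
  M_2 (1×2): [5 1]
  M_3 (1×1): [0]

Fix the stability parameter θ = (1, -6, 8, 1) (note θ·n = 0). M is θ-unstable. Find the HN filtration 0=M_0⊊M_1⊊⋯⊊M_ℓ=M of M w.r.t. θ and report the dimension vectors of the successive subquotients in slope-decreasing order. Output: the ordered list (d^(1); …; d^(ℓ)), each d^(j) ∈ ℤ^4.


Barcode: M ≅ I[1,1], I[1,2], I[1,3], I[4,4]. HN layers by μ_θ (3 steps, strictly decreasing):
  μ^(1)=8; μ^(2)=1; μ^(3)=-5/2

((0, 0, 1, 0); (1, 0, 0, 1); (2, 2, 0, 0))


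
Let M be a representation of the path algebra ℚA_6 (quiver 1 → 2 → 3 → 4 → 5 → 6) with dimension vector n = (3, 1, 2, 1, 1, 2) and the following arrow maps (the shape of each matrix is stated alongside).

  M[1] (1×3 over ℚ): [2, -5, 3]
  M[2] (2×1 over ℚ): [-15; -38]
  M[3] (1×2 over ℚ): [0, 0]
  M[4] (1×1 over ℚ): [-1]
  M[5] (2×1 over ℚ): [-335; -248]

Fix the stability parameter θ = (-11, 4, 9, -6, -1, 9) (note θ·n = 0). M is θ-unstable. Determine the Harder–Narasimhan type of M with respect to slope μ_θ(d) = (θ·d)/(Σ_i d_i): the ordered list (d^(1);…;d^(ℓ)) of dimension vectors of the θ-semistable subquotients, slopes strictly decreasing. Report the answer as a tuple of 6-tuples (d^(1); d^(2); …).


Via rank(M_{q-1}∘⋯∘M_p): M ≅ I[1,1]^2, I[1,3], I[3,3], I[4,6], I[6,6].
μ_θ-semistable layers: μ^(1)=9; μ^(2)=4; μ^(3)=-1; μ^(4)=-6; μ^(5)=-11

((0, 0, 2, 0, 0, 2); (0, 1, 0, 0, 0, 0); (0, 0, 0, 0, 1, 0); (0, 0, 0, 1, 0, 0); (3, 0, 0, 0, 0, 0))


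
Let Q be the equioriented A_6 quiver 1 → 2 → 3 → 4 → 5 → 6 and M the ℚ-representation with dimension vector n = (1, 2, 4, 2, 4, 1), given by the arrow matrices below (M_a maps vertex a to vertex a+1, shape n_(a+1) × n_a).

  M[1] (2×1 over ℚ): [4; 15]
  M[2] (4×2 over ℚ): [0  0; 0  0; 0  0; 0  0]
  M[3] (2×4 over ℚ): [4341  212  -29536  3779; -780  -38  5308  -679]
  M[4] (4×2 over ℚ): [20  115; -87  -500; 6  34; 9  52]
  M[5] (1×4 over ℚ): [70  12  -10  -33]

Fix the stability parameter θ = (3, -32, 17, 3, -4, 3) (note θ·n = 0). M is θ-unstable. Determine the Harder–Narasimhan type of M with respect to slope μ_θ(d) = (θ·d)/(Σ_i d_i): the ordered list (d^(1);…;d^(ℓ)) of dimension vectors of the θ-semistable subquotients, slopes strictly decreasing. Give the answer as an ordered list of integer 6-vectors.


Interval decomposition of M: I[1,2], I[2,2], I[3,3]^2, I[3,5], I[3,6], I[5,5]^2.
HN type (ℓ=6): μ^(1)=17; μ^(2)=16/3; μ^(3)=19/4; μ^(4)=-4; μ^(5)=-29/2; μ^(6)=-32

((0, 0, 2, 0, 0, 0); (0, 0, 1, 1, 1, 0); (0, 0, 1, 1, 1, 1); (0, 0, 0, 0, 2, 0); (1, 1, 0, 0, 0, 0); (0, 1, 0, 0, 0, 0))


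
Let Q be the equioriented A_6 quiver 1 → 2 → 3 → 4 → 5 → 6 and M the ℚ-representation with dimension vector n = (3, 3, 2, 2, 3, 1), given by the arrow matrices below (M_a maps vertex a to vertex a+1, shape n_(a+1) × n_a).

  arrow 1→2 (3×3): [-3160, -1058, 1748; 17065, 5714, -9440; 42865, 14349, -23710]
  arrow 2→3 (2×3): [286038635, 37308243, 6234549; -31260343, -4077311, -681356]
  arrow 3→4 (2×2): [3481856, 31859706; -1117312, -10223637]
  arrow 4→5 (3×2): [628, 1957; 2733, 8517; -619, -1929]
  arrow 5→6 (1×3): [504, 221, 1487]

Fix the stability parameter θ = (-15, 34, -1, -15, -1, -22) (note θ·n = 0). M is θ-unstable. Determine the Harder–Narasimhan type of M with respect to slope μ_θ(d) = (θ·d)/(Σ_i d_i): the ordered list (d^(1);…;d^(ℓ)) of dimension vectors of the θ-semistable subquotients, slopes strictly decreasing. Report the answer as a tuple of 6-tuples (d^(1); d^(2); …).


Interval decomposition of M: I[1,1], I[1,3], I[1,6], I[2,2], I[4,5], I[5,5].
HN type (ℓ=4): μ^(1)=34; μ^(2)=33/2; μ^(3)=-1; μ^(4)=-15

((0, 1, 0, 0, 0, 0); (0, 1, 1, 0, 0, 0); (0, 1, 1, 1, 3, 1); (3, 0, 0, 1, 0, 0))


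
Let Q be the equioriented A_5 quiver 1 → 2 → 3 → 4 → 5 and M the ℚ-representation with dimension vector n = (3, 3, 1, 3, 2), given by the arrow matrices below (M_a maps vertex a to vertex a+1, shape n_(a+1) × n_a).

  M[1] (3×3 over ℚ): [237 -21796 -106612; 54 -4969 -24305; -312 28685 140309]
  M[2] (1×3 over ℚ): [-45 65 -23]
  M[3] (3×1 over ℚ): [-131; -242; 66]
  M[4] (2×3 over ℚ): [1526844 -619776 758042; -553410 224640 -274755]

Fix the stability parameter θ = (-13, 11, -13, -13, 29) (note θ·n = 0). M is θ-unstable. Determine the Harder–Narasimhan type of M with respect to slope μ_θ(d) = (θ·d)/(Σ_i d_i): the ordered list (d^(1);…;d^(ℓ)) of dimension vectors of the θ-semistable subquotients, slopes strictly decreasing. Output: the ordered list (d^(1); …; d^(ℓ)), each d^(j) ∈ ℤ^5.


Interval decomposition of M: I[1,1], I[1,2], I[1,4], I[2,2], I[4,4], I[4,5], I[5,5].
HN type (ℓ=4): μ^(1)=29; μ^(2)=11; μ^(3)=-5; μ^(4)=-13

((0, 0, 0, 0, 2); (0, 2, 0, 0, 0); (0, 1, 1, 1, 0); (3, 0, 0, 2, 0))


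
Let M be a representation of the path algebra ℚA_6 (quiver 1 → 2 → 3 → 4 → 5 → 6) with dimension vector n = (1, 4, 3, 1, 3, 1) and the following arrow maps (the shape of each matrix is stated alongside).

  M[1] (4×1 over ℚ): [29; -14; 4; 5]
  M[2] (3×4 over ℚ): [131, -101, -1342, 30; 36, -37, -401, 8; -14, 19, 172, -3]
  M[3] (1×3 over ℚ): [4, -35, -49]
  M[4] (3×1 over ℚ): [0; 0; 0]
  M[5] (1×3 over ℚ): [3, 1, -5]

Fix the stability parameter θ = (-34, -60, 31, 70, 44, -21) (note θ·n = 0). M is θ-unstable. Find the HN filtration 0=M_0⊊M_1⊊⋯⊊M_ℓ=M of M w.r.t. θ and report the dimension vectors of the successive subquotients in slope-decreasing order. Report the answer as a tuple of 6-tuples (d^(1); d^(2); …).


Via rank(M_{q-1}∘⋯∘M_p): M ≅ I[1,4], I[2,2], I[2,3]^2, I[5,5]^2, I[5,6].
μ_θ-semistable layers: μ^(1)=70; μ^(2)=44; μ^(3)=31; μ^(4)=23/2; μ^(5)=-47; μ^(6)=-60

((0, 0, 0, 1, 0, 0); (0, 0, 0, 0, 2, 0); (0, 0, 3, 0, 0, 0); (0, 0, 0, 0, 1, 1); (1, 1, 0, 0, 0, 0); (0, 3, 0, 0, 0, 0))


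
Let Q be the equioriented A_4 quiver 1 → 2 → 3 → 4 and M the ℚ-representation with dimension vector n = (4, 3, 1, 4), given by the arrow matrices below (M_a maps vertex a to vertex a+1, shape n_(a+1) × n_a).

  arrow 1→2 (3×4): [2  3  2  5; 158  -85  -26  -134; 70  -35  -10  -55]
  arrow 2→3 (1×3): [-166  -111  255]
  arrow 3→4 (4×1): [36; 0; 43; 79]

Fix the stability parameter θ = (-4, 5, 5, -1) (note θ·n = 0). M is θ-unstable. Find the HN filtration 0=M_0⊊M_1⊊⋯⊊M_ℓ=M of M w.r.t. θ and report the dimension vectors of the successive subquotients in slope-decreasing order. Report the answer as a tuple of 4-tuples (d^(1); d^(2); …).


Interval decomposition of M: I[1,1]^2, I[1,2], I[1,4], I[2,2], I[4,4]^3.
HN type (ℓ=4): μ^(1)=5; μ^(2)=3; μ^(3)=-1; μ^(4)=-4

((0, 2, 0, 0); (0, 1, 1, 1); (0, 0, 0, 3); (4, 0, 0, 0))


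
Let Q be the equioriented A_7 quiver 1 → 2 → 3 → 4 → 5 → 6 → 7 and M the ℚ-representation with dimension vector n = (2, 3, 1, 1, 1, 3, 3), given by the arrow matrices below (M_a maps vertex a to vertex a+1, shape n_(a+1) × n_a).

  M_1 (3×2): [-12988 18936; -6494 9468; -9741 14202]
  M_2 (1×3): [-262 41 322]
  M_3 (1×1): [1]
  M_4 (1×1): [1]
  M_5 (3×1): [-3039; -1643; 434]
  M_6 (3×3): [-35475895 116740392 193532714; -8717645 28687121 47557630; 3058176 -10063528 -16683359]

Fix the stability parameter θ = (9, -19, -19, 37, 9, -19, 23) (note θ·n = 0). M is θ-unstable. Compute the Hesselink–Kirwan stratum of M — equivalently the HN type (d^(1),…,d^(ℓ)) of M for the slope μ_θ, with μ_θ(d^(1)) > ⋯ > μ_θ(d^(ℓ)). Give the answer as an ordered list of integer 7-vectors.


Barcode: M ≅ I[1,1], I[1,2], I[2,2], I[2,7], I[6,7]^2. HN layers by μ_θ (4 steps, strictly decreasing):
  μ^(1)=23; μ^(2)=9; μ^(3)=-5; μ^(4)=-19

((0, 0, 0, 0, 0, 0, 3); (1, 0, 0, 1, 1, 1, 0); (1, 1, 0, 0, 0, 0, 0); (0, 2, 1, 0, 0, 2, 0))


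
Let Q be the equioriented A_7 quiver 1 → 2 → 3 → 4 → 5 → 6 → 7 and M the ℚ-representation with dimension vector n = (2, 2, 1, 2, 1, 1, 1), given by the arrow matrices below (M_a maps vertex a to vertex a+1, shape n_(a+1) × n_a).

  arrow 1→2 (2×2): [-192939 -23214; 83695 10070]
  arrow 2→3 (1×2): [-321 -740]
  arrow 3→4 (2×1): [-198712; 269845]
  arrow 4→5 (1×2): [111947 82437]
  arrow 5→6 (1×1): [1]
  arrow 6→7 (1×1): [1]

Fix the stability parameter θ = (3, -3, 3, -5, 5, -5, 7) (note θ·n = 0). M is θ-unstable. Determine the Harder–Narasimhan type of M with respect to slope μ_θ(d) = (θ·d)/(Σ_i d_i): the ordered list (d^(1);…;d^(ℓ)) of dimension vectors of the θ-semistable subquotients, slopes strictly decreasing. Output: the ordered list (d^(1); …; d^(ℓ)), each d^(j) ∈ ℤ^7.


Barcode: M ≅ I[1,1], I[1,7], I[2,2], I[4,4]. HN layers by μ_θ (6 steps, strictly decreasing):
  μ^(1)=7; μ^(2)=3; μ^(3)=0; μ^(4)=-1/2; μ^(5)=-3; μ^(6)=-5

((0, 0, 0, 0, 0, 0, 1); (1, 0, 0, 0, 0, 0, 0); (0, 0, 0, 0, 1, 1, 0); (1, 1, 1, 1, 0, 0, 0); (0, 1, 0, 0, 0, 0, 0); (0, 0, 0, 1, 0, 0, 0))


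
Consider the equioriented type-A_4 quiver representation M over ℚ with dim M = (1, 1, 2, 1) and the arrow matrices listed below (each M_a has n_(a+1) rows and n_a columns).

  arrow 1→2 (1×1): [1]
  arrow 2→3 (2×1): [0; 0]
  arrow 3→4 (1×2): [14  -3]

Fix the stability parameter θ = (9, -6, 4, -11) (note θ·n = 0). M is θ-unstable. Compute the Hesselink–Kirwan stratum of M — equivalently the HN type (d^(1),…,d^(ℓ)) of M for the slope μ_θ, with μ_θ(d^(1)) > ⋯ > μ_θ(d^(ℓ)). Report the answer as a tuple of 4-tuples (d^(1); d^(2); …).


Interval decomposition of M: I[1,2], I[3,3], I[3,4].
HN type (ℓ=3): μ^(1)=4; μ^(2)=3/2; μ^(3)=-7/2

((0, 0, 1, 0); (1, 1, 0, 0); (0, 0, 1, 1))


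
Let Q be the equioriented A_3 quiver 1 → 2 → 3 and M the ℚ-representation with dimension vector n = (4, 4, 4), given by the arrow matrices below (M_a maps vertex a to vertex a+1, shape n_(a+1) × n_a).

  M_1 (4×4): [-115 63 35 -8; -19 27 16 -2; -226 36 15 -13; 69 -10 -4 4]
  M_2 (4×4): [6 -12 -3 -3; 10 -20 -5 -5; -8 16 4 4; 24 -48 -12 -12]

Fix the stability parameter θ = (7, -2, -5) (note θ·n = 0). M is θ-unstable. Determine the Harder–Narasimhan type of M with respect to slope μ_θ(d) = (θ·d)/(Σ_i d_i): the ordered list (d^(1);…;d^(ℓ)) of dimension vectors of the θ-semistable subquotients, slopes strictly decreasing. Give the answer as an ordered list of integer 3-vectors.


Barcode: M ≅ I[1,2]^3, I[1,3], I[3,3]^3. HN layers by μ_θ (3 steps, strictly decreasing):
  μ^(1)=5/2; μ^(2)=0; μ^(3)=-5

((3, 3, 0); (1, 1, 1); (0, 0, 3))


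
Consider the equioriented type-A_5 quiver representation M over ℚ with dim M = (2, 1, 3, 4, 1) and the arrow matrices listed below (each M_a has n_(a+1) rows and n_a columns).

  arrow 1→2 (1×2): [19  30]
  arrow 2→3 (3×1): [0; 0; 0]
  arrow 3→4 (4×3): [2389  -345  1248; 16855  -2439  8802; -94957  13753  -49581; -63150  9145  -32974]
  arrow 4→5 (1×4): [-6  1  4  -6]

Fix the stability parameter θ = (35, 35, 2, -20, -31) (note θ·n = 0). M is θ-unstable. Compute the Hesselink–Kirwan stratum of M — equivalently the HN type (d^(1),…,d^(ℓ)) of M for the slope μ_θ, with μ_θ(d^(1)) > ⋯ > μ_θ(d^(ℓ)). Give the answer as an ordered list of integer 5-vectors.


Interval decomposition of M: I[1,1], I[1,2], I[3,4]^2, I[3,5], I[4,4].
HN type (ℓ=4): μ^(1)=35; μ^(2)=-9; μ^(3)=-49/3; μ^(4)=-20

((2, 1, 0, 0, 0); (0, 0, 2, 2, 0); (0, 0, 1, 1, 1); (0, 0, 0, 1, 0))


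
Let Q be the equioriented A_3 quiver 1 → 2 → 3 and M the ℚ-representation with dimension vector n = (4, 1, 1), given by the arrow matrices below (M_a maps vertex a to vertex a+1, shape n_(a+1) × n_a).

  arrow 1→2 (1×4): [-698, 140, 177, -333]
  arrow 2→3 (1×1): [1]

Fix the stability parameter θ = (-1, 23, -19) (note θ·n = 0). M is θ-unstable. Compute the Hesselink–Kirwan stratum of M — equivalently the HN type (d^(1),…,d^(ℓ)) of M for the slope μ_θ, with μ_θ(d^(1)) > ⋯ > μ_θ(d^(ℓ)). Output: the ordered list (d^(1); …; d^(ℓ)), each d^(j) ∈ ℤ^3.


Via rank(M_{q-1}∘⋯∘M_p): M ≅ I[1,1]^3, I[1,3].
μ_θ-semistable layers: μ^(1)=2; μ^(2)=-1

((0, 1, 1); (4, 0, 0))


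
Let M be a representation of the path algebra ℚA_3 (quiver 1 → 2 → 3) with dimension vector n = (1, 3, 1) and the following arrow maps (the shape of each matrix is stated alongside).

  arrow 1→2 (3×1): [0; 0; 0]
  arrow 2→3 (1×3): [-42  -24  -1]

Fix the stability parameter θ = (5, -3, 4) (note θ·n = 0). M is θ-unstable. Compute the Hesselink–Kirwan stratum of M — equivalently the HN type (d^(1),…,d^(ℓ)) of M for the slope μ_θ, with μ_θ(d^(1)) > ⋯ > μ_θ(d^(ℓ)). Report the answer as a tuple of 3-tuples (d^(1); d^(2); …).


Via rank(M_{q-1}∘⋯∘M_p): M ≅ I[1,1], I[2,2]^2, I[2,3].
μ_θ-semistable layers: μ^(1)=5; μ^(2)=4; μ^(3)=-3

((1, 0, 0); (0, 0, 1); (0, 3, 0))


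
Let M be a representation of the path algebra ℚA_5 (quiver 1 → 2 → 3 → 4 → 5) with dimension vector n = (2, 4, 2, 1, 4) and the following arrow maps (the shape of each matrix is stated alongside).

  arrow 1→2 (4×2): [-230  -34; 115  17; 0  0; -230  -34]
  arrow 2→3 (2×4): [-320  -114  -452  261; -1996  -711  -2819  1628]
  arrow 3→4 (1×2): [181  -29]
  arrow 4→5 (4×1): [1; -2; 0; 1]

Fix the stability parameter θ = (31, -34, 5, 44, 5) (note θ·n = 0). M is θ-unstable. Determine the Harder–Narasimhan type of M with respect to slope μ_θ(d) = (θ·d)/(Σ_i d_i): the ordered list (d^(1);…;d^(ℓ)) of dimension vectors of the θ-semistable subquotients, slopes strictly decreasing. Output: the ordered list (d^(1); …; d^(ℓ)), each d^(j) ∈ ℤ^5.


Via rank(M_{q-1}∘⋯∘M_p): M ≅ I[1,1], I[1,5], I[2,2]^2, I[2,3], I[5,5]^3.
μ_θ-semistable layers: μ^(1)=31; μ^(2)=49/2; μ^(3)=5; μ^(4)=-3/2; μ^(5)=-34

((1, 0, 0, 0, 0); (0, 0, 0, 1, 1); (0, 0, 2, 0, 3); (1, 1, 0, 0, 0); (0, 3, 0, 0, 0))


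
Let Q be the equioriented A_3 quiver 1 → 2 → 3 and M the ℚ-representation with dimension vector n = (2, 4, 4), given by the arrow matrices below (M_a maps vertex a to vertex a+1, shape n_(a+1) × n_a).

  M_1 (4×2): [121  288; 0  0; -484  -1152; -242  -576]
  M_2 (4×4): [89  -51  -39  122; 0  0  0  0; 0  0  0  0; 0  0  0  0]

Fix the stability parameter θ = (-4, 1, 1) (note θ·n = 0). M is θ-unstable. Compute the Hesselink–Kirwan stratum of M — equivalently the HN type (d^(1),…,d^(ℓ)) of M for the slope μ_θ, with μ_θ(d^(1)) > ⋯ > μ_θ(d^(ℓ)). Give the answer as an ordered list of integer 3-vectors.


Interval decomposition of M: I[1,1], I[1,3], I[2,2]^3, I[3,3]^3.
HN type (ℓ=2): μ^(1)=1; μ^(2)=-4

((0, 4, 4); (2, 0, 0))


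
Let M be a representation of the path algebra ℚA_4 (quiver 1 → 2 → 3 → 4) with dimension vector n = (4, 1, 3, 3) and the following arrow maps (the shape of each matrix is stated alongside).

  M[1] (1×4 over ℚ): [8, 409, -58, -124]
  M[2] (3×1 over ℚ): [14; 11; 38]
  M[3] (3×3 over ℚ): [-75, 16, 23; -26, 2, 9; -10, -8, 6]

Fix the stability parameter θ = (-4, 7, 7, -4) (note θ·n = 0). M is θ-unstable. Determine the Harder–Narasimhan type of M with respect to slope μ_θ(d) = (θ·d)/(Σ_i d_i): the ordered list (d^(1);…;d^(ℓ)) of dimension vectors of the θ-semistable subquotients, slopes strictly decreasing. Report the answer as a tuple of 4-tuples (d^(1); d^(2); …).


Via rank(M_{q-1}∘⋯∘M_p): M ≅ I[1,1]^3, I[1,3], I[3,4]^2, I[4,4].
μ_θ-semistable layers: μ^(1)=7; μ^(2)=3/2; μ^(3)=-4

((0, 1, 1, 0); (0, 0, 2, 2); (4, 0, 0, 1))


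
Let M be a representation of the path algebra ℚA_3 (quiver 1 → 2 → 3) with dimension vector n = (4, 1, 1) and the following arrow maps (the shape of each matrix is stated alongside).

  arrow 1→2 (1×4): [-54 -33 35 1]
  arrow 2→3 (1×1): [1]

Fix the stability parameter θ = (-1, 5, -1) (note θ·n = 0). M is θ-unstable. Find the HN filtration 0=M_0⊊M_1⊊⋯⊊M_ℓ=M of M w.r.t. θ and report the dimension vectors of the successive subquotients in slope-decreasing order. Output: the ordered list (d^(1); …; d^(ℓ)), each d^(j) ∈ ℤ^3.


Barcode: M ≅ I[1,1]^3, I[1,3]. HN layers by μ_θ (2 steps, strictly decreasing):
  μ^(1)=2; μ^(2)=-1

((0, 1, 1); (4, 0, 0))


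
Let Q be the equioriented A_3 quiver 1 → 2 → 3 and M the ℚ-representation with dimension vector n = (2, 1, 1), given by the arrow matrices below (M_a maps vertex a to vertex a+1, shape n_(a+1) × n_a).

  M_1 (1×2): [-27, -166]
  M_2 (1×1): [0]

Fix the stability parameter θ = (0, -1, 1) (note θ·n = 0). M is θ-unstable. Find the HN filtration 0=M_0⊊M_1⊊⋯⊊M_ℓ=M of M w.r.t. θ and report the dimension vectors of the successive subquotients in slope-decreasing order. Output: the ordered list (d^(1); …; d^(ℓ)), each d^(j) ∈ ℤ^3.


Interval decomposition of M: I[1,1], I[1,2], I[3,3].
HN type (ℓ=3): μ^(1)=1; μ^(2)=0; μ^(3)=-1/2

((0, 0, 1); (1, 0, 0); (1, 1, 0))


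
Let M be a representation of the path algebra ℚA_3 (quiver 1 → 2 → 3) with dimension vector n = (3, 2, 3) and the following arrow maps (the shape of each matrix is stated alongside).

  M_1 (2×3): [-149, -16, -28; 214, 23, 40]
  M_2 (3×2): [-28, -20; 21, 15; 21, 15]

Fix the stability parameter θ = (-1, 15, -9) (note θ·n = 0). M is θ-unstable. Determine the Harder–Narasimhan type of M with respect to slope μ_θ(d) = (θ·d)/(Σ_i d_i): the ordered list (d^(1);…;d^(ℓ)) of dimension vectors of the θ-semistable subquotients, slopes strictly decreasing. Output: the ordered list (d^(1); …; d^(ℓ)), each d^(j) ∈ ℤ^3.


Barcode: M ≅ I[1,1], I[1,2], I[1,3], I[3,3]^2. HN layers by μ_θ (4 steps, strictly decreasing):
  μ^(1)=15; μ^(2)=3; μ^(3)=-1; μ^(4)=-9

((0, 1, 0); (0, 1, 1); (3, 0, 0); (0, 0, 2))


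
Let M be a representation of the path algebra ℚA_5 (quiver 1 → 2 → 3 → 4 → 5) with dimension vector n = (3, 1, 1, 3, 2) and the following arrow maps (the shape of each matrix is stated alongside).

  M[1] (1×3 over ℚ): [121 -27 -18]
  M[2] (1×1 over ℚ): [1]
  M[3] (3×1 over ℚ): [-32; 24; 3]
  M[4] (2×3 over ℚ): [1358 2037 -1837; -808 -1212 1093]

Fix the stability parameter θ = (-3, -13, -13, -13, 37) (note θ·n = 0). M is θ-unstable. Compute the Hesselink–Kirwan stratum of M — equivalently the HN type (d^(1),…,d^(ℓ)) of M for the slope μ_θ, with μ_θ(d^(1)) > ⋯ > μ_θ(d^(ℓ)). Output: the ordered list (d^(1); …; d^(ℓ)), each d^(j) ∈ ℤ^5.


Interval decomposition of M: I[1,1]^2, I[1,5], I[4,4], I[4,5].
HN type (ℓ=4): μ^(1)=37; μ^(2)=-3; μ^(3)=-21/2; μ^(4)=-13

((0, 0, 0, 0, 2); (2, 0, 0, 0, 0); (1, 1, 1, 1, 0); (0, 0, 0, 2, 0))


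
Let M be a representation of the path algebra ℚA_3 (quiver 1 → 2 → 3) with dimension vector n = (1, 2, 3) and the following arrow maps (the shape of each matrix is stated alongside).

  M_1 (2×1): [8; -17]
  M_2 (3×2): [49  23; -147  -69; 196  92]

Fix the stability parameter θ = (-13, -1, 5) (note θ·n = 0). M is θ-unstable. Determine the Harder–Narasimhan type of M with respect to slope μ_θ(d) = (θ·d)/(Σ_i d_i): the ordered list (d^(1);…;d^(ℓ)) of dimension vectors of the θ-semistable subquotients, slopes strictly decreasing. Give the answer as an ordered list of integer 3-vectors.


Interval decomposition of M: I[1,3], I[2,2], I[3,3]^2.
HN type (ℓ=3): μ^(1)=5; μ^(2)=-1; μ^(3)=-13

((0, 0, 3); (0, 2, 0); (1, 0, 0))


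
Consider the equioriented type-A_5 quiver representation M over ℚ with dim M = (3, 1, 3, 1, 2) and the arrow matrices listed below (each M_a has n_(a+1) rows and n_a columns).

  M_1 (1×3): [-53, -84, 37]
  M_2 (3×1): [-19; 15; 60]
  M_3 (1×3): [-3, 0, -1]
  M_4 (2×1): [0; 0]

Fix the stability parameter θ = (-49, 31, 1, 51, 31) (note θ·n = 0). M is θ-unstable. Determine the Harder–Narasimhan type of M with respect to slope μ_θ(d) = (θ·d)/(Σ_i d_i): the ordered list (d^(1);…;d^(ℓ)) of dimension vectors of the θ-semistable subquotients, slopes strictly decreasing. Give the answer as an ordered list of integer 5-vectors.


Via rank(M_{q-1}∘⋯∘M_p): M ≅ I[1,1]^2, I[1,4], I[3,3]^2, I[5,5]^2.
μ_θ-semistable layers: μ^(1)=51; μ^(2)=31; μ^(3)=16; μ^(4)=1; μ^(5)=-49

((0, 0, 0, 1, 0); (0, 0, 0, 0, 2); (0, 1, 1, 0, 0); (0, 0, 2, 0, 0); (3, 0, 0, 0, 0))


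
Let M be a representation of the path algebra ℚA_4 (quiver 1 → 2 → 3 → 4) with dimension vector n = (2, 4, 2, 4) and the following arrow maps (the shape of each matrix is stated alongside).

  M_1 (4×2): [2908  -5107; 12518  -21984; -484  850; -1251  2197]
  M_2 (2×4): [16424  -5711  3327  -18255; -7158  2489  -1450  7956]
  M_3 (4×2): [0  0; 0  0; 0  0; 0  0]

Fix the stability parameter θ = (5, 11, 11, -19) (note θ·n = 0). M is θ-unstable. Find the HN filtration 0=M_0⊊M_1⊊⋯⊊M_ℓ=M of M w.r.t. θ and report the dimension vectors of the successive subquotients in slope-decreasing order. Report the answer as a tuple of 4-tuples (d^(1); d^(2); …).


Interval decomposition of M: I[1,2], I[1,3], I[2,2], I[2,3], I[4,4]^4.
HN type (ℓ=3): μ^(1)=11; μ^(2)=5; μ^(3)=-19

((0, 4, 2, 0); (2, 0, 0, 0); (0, 0, 0, 4))


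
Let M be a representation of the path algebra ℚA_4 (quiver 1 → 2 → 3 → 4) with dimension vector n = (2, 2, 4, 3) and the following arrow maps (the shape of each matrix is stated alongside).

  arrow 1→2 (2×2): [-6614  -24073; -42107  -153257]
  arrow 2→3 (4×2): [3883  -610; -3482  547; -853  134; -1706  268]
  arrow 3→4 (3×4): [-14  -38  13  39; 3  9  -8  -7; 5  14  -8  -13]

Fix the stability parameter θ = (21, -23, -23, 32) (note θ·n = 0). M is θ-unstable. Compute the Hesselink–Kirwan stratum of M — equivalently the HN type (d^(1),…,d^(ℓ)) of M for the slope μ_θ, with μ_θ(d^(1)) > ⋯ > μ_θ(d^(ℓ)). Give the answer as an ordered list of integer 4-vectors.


Interval decomposition of M: I[1,4]^2, I[3,3], I[3,4].
HN type (ℓ=3): μ^(1)=32; μ^(2)=-25/3; μ^(3)=-23

((0, 0, 0, 3); (2, 2, 2, 0); (0, 0, 2, 0))


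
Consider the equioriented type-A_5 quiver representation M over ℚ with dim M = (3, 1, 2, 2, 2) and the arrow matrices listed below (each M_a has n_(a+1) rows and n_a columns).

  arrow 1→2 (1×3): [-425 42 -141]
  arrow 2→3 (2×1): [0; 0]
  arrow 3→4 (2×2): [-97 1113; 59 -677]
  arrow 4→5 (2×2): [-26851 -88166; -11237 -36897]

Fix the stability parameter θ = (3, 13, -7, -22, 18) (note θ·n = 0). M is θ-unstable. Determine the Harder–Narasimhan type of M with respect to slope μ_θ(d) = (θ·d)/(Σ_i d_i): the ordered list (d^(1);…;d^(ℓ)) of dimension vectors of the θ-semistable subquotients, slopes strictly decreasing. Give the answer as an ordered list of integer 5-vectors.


Barcode: M ≅ I[1,1]^2, I[1,2], I[3,5]^2. HN layers by μ_θ (4 steps, strictly decreasing):
  μ^(1)=18; μ^(2)=13; μ^(3)=3; μ^(4)=-29/2

((0, 0, 0, 0, 2); (0, 1, 0, 0, 0); (3, 0, 0, 0, 0); (0, 0, 2, 2, 0))


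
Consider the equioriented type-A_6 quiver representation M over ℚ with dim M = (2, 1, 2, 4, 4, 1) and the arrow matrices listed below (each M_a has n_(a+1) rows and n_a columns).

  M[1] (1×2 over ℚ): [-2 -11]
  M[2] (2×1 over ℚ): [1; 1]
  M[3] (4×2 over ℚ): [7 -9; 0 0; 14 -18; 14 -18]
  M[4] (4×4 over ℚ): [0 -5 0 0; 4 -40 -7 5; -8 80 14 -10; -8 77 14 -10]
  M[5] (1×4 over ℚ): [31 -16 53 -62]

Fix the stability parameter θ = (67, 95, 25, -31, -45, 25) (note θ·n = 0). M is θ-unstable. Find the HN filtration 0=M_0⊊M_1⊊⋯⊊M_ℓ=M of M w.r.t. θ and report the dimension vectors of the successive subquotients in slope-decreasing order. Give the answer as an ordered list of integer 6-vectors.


Via rank(M_{q-1}∘⋯∘M_p): M ≅ I[1,1], I[1,4], I[3,3], I[4,4], I[4,5], I[4,6], I[5,5]^2.
μ_θ-semistable layers: μ^(1)=67; μ^(2)=39; μ^(3)=25; μ^(4)=-31; μ^(5)=-38; μ^(6)=-45

((1, 0, 0, 0, 0, 0); (1, 1, 1, 1, 0, 0); (0, 0, 1, 0, 0, 1); (0, 0, 0, 1, 0, 0); (0, 0, 0, 2, 2, 0); (0, 0, 0, 0, 2, 0))


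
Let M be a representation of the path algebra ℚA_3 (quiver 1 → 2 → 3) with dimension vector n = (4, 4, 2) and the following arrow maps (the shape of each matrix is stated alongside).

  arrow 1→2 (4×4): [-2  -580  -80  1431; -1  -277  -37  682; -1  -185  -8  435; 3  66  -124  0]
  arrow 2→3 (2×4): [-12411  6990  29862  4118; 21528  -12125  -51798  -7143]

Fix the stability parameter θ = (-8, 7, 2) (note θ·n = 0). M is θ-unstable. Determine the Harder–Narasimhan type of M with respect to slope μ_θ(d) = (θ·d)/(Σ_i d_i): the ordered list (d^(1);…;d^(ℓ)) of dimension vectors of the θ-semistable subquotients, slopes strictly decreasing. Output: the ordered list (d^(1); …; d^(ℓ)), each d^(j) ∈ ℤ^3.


Barcode: M ≅ I[1,2]^2, I[1,3]^2. HN layers by μ_θ (3 steps, strictly decreasing):
  μ^(1)=7; μ^(2)=9/2; μ^(3)=-8

((0, 2, 0); (0, 2, 2); (4, 0, 0))


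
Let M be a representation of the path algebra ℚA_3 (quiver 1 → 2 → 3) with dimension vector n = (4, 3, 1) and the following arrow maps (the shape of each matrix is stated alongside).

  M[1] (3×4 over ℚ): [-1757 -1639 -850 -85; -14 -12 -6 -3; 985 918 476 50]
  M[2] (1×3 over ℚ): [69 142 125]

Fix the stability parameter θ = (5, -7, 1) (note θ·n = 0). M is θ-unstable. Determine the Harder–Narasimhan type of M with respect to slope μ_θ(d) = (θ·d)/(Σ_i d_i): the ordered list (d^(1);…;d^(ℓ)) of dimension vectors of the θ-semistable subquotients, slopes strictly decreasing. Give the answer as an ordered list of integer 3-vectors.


Barcode: M ≅ I[1,1], I[1,2]^2, I[1,3]. HN layers by μ_θ (3 steps, strictly decreasing):
  μ^(1)=5; μ^(2)=1; μ^(3)=-1

((1, 0, 0); (0, 0, 1); (3, 3, 0))


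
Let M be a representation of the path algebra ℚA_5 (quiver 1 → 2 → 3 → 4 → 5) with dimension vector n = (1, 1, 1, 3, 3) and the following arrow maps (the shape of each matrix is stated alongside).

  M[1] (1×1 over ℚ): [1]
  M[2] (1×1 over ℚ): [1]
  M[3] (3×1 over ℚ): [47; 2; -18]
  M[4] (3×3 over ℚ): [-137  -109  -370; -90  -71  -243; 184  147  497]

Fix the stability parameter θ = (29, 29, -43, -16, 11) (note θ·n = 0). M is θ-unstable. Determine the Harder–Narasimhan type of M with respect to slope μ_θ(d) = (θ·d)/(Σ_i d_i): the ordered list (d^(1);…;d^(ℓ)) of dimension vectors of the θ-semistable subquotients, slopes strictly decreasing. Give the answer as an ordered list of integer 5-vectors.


Via rank(M_{q-1}∘⋯∘M_p): M ≅ I[1,5], I[4,4], I[4,5], I[5,5].
μ_θ-semistable layers: μ^(1)=11; μ^(2)=-1/4; μ^(3)=-16

((0, 0, 0, 0, 3); (1, 1, 1, 1, 0); (0, 0, 0, 2, 0))


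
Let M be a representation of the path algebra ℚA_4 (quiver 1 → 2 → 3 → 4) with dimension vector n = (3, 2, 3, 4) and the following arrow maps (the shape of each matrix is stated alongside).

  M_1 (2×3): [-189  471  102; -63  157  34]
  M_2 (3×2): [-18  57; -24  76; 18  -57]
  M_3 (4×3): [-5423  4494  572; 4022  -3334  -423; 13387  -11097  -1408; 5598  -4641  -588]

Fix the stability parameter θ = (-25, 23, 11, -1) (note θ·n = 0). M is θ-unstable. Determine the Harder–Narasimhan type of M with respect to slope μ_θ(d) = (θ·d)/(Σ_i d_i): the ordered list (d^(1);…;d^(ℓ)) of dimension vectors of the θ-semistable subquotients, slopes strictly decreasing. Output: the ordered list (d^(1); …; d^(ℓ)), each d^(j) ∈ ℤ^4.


Barcode: M ≅ I[1,1]^2, I[1,4], I[2,2], I[3,4]^2, I[4,4]. HN layers by μ_θ (5 steps, strictly decreasing):
  μ^(1)=23; μ^(2)=11; μ^(3)=5; μ^(4)=-1; μ^(5)=-25

((0, 1, 0, 0); (0, 1, 1, 1); (0, 0, 2, 2); (0, 0, 0, 1); (3, 0, 0, 0))


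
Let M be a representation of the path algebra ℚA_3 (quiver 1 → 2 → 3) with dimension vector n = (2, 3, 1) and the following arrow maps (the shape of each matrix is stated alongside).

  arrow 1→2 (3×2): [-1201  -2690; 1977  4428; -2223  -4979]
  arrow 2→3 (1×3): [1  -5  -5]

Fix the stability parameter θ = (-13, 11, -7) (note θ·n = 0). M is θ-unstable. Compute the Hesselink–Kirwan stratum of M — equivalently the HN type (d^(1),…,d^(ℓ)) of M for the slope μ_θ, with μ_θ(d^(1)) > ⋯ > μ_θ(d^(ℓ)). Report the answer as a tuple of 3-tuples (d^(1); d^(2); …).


Interval decomposition of M: I[1,2], I[1,3], I[2,2].
HN type (ℓ=3): μ^(1)=11; μ^(2)=2; μ^(3)=-13

((0, 2, 0); (0, 1, 1); (2, 0, 0))


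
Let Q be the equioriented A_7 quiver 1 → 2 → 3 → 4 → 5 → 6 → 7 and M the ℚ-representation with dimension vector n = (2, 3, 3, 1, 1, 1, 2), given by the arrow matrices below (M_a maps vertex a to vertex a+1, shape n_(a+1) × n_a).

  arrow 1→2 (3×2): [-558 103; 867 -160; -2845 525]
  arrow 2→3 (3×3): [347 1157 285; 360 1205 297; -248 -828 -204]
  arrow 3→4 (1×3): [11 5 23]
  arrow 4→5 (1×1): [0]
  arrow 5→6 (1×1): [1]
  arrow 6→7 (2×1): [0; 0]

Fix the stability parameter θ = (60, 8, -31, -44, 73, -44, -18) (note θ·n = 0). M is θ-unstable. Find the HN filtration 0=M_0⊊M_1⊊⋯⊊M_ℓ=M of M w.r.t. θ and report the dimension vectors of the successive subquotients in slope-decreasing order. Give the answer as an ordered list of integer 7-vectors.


Interval decomposition of M: I[1,2], I[1,4], I[2,3], I[3,3], I[5,6], I[7,7]^2.
HN type (ℓ=6): μ^(1)=34; μ^(2)=29/2; μ^(3)=-7/4; μ^(4)=-23/2; μ^(5)=-18; μ^(6)=-31

((1, 1, 0, 0, 0, 0, 0); (0, 0, 0, 0, 1, 1, 0); (1, 1, 1, 1, 0, 0, 0); (0, 1, 1, 0, 0, 0, 0); (0, 0, 0, 0, 0, 0, 2); (0, 0, 1, 0, 0, 0, 0))


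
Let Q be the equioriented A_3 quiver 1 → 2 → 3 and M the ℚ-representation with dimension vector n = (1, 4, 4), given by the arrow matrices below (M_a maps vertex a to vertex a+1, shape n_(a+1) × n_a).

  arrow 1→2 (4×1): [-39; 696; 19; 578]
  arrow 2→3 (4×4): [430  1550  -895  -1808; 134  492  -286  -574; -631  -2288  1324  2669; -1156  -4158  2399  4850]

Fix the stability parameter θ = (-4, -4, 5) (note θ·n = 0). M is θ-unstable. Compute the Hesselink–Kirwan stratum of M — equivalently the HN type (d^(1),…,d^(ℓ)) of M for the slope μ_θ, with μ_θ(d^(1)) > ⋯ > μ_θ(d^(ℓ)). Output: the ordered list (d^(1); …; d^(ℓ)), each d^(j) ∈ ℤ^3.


Barcode: M ≅ I[1,3], I[2,2]^2, I[2,3], I[3,3]^2. HN layers by μ_θ (2 steps, strictly decreasing):
  μ^(1)=5; μ^(2)=-4

((0, 0, 4); (1, 4, 0))


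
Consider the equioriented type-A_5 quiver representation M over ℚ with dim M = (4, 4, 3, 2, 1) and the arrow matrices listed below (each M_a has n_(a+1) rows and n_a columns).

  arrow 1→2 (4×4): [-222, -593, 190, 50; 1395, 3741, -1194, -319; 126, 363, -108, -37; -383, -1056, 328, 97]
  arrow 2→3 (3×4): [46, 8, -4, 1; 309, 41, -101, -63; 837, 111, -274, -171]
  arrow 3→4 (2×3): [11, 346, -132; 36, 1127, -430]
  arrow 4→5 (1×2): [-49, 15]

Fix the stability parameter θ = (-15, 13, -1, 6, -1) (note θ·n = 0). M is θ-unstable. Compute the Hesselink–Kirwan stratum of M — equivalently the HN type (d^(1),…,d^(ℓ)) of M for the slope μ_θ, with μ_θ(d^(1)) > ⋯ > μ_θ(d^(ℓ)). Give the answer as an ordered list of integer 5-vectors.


Barcode: M ≅ I[1,1], I[1,2], I[1,4], I[1,5], I[2,3]. HN layers by μ_θ (4 steps, strictly decreasing):
  μ^(1)=13; μ^(2)=6; μ^(3)=17/4; μ^(4)=-15

((0, 1, 0, 0, 0); (0, 2, 2, 1, 0); (0, 1, 1, 1, 1); (4, 0, 0, 0, 0))


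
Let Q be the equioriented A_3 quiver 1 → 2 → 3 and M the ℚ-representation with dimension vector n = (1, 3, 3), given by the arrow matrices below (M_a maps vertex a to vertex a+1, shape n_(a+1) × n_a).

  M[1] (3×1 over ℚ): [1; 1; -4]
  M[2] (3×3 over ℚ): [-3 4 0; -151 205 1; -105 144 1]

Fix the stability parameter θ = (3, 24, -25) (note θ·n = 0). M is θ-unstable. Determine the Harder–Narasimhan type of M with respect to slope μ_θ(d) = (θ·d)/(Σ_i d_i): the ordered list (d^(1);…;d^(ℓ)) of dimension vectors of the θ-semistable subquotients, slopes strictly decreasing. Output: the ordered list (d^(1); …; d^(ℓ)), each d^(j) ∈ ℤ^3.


Barcode: M ≅ I[1,3], I[2,3]^2. HN layers by μ_θ (2 steps, strictly decreasing):
  μ^(1)=2/3; μ^(2)=-1/2

((1, 1, 1); (0, 2, 2))


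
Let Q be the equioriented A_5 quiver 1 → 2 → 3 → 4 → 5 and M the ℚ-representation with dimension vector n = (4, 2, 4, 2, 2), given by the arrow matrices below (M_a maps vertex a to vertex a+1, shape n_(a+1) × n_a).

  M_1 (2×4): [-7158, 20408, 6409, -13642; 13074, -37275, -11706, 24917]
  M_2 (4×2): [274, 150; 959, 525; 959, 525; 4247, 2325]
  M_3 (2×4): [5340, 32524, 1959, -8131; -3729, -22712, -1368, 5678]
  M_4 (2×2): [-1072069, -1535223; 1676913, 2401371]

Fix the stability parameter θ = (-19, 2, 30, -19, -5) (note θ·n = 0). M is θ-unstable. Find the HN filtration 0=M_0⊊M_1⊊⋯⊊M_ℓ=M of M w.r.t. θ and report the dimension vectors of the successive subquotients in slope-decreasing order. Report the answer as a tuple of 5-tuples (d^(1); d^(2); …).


Interval decomposition of M: I[1,1]^2, I[1,2], I[1,3], I[3,3], I[3,4], I[3,5], I[5,5].
HN type (ℓ=5): μ^(1)=30; μ^(2)=11/2; μ^(3)=2; μ^(4)=-5; μ^(5)=-19

((0, 0, 2, 0, 0); (0, 0, 1, 1, 0); (0, 2, 1, 1, 1); (0, 0, 0, 0, 1); (4, 0, 0, 0, 0))


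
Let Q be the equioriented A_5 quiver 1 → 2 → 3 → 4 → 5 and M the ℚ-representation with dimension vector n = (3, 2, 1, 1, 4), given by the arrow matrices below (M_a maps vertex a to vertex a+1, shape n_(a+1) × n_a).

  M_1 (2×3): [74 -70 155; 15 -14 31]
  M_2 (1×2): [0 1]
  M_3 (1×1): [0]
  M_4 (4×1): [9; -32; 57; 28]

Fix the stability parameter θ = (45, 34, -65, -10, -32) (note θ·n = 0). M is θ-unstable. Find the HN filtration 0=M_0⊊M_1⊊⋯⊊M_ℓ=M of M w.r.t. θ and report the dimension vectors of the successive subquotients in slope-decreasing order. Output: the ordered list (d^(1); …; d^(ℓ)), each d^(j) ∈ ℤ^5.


Barcode: M ≅ I[1,1], I[1,2], I[1,3], I[4,5], I[5,5]^3. HN layers by μ_θ (5 steps, strictly decreasing):
  μ^(1)=45; μ^(2)=79/2; μ^(3)=14/3; μ^(4)=-21; μ^(5)=-32

((1, 0, 0, 0, 0); (1, 1, 0, 0, 0); (1, 1, 1, 0, 0); (0, 0, 0, 1, 1); (0, 0, 0, 0, 3))


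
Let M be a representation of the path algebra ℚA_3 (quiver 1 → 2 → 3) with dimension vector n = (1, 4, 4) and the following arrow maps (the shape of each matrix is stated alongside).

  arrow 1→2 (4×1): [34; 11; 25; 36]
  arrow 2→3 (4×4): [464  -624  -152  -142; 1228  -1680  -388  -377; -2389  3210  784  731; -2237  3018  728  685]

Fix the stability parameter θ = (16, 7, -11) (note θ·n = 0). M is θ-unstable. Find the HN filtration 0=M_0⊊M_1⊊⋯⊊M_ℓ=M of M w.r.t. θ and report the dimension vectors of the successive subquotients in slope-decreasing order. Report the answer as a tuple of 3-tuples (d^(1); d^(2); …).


Interval decomposition of M: I[1,2], I[2,2], I[2,3]^2, I[3,3]^2.
HN type (ℓ=4): μ^(1)=23/2; μ^(2)=7; μ^(3)=-2; μ^(4)=-11

((1, 1, 0); (0, 1, 0); (0, 2, 2); (0, 0, 2))
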